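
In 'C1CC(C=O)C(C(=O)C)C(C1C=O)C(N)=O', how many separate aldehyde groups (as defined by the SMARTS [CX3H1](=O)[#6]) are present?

2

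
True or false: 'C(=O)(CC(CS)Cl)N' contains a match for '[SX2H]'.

True

The pattern [SX2H] describes an aliphatic sulfur with two connections, one being H — a thiol.
The molecule carries a thiol (-SH), whose atoms satisfy every constraint of the query, so the pattern matches.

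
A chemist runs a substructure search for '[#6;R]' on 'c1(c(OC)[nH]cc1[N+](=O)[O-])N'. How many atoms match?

4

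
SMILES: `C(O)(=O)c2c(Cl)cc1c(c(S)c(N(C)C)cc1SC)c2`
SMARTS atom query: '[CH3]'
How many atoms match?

3

The query [CH3] means: aliphatic carbon with exactly three hydrogens.
Check the 20 heavy atoms by environment: 7× c (aromatic, H0) → no; 3× c (aromatic, H1) → no; 1× S (H0) → no; 3× C (H3) → match; 1× N (H0) → no; 1× S (H1) → no; 1× Cl (H0) → no; 1× C (H0) → no; 1× O (H0) → no; 1× O (H1) → no.
That gives 3 matching atoms.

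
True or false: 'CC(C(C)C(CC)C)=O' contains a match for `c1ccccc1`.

False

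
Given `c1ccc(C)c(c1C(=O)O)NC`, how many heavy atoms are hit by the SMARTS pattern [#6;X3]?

The query [#6;X3] means: any carbon (aromatic or not) with three total connections.
Check the 12 heavy atoms by environment: 6× c (aromatic, X3) → match; 1× N (X3) → no; 2× C (X4) → no; 1× C (X3) → match; 1× O (X1) → no; 1× O (X2) → no.
Summing the matching environments: 6 + 1 = 7 matching atoms.

7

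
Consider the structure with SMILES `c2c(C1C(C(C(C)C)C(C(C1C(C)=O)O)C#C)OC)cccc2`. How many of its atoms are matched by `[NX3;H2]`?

0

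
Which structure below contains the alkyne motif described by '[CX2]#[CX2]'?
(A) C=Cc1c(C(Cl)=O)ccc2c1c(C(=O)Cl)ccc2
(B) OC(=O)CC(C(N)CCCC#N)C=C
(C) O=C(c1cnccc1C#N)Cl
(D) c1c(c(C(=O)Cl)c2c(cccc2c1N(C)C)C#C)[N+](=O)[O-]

D

[CX2]#[CX2] describes a carbon-carbon triple bond (an alkyne).
(A) has a vinyl group (-CH=CH2) but the C=C is a double bond; both carbons are CX3, not CX2.
(B) has a nitrile (-C#N) but the triple bond is C#N, not C#C.
(C) has a nitrile (-C#N) but the triple bond is C#N, not C#C.
(D) contains an ethynyl group (-C#CH), which satisfies every atom and bond constraint.
So the answer is (D).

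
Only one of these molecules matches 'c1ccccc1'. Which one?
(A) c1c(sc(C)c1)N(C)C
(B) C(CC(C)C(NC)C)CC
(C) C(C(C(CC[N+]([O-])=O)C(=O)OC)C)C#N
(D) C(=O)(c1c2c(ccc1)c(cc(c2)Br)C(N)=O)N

D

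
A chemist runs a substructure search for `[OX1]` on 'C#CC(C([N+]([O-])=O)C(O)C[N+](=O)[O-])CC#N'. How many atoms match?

The query [OX1] means: aliphatic oxygen with one total connection — typically a carbonyl =O or an oxide.
Check the 16 heavy atoms by environment: 5× C (X4) → no; 2× N (charge +1, X3) → no; 2× O (charge -1, X1) → match; 2× O (X1) → match; 3× C (X2) → no; 1× N (X1) → no; 1× O (X2) → no.
Summing the matching environments: 2 + 2 = 4 matching atoms.

4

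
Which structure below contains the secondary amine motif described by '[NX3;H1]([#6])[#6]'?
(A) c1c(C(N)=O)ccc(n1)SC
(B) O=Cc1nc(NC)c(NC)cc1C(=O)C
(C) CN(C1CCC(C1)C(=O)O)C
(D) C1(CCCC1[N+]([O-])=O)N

[NX3;H1]([#6])[#6] describes a trivalent nitrogen with one H, bonded to two carbons (a secondary amine).
(A) has a primary amide (-C(=O)NH2) but the -C(=O)NH2 nitrogen has H2, not H1.
(B) contains an N-methylamino group (-NHCH3), which satisfies every atom and bond constraint.
(C) has a dimethylamino group (-N(CH3)2) but the nitrogen has H0, not H1.
(D) has a primary amino group (-NH2) but the nitrogen has H2 and only one carbon neighbour.
So the answer is (B).

B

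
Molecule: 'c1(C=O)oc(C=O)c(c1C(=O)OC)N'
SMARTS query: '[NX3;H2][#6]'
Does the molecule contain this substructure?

Yes

The pattern [NX3;H2][#6] describes a trivalent nitrogen with two H attached to carbon — a primary amine.
The molecule carries a primary amino group (-NH2), whose atoms satisfy every constraint of the query, so the pattern matches.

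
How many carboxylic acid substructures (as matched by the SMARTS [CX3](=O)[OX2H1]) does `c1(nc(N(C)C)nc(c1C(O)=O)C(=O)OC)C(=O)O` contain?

[CX3](=O)[OX2H1] is the SMARTS for a carboxylic acid: an sp2 carbon double-bonded to O and single-bonded to an -OH oxygen.
The molecule carries 2 separate instances of a carboxylic acid group (-C(=O)OH) meeting every constraint; each maps to a distinct set of atoms, giving 2 matches.

2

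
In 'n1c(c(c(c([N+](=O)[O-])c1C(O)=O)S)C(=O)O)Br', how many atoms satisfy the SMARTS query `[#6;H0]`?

7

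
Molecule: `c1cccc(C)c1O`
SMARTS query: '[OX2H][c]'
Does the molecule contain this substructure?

The pattern [OX2H][c] describes a hydroxyl oxygen attached to an aromatic carbon — a phenol.
The molecule carries a hydroxyl group (-OH), whose atoms satisfy every constraint of the query, so the pattern matches.

Yes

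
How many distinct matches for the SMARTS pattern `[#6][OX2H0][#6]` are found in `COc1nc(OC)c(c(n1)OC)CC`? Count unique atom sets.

3

[#6][OX2H0][#6] is the SMARTS for an ether: an aliphatic oxygen bridging two carbons with no H on the oxygen.
The molecule carries 3 separate instances of a methoxy ether (-OCH3) meeting every constraint; each maps to a distinct set of atoms, giving 3 matches.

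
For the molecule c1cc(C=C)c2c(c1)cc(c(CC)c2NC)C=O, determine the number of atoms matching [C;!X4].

The query [C;!X4] means: aliphatic carbon that does not have four total connections.
Check the 18 heavy atoms by environment: 10× c (aromatic, X3) → no; 3× C (X4) → no; 1× N (X3) → no; 3× C (X3) → match; 1× O (X1) → no.
That gives 3 matching atoms.

3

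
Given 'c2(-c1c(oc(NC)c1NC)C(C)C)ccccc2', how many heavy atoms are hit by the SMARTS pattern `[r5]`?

5

The query [r5] means: r5 matches atoms in a five-membered ring.
Check the 18 heavy atoms by environment: 1× o (aromatic, in 5-ring) → match; 4× c (aromatic, in 5-ring) → match; 2× N (acyclic) → no; 5× C (acyclic) → no; 6× c (aromatic, in 6-ring) → no.
Summing the matching environments: 1 + 4 = 5 matching atoms.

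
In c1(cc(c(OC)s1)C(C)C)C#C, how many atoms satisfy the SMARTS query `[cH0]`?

3

Check the 12 heavy atoms by environment: 1× s (aromatic, H0) → no; 3× c (aromatic, H0) → match; 1× c (aromatic, H1) → no; 2× C (H1) → no; 3× C (H3) → no; 1× C (H0) → no; 1× O (H0) → no.
That gives 3 matching atoms.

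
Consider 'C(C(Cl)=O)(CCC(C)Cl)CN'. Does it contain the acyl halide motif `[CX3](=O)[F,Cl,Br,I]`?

The pattern [CX3](=O)[F,Cl,Br,I] describes a carbonyl carbon bonded to a halogen — an acyl halide.
The molecule carries an acyl chloride (-C(=O)Cl), whose atoms satisfy every constraint of the query, so the pattern matches.

Yes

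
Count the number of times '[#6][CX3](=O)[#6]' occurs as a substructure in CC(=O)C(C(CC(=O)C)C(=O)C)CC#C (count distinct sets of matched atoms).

3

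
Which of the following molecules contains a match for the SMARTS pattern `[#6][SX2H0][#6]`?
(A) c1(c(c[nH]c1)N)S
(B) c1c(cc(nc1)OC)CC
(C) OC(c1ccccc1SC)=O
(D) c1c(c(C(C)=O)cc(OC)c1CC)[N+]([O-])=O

C

[#6][SX2H0][#6] describes an aliphatic sulfur bridging two carbons with no H on the sulfur (a thioether).
(A) has a thiol (-SH) but the sulfur has H1, not H0 bridging two carbons.
(B) has a methoxy ether (-OCH3) but the bridging atom is O, not S.
(C) contains a methylthio ether (-SCH3), which satisfies every atom and bond constraint.
(D) has a methoxy ether (-OCH3) but the bridging atom is O, not S.
So the answer is (C).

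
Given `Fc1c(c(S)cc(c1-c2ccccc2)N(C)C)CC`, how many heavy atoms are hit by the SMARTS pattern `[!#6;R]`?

The query [!#6;R] means: non-carbon atom that is part of a ring.
Check the 19 heavy atoms by environment: 12× c (aromatic, in 6-ring) → no; 4× C (acyclic) → no; 1× F (acyclic) → no; 1× S (acyclic) → no; 1× N (acyclic) → no.
No environment satisfies the query, so 0 matching atoms.

0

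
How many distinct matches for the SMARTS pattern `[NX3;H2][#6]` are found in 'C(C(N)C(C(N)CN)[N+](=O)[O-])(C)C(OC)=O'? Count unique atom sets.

3

[NX3;H2][#6] is the SMARTS for a primary amine: a trivalent nitrogen with two H attached to carbon.
The molecule carries 3 separate instances of a primary amino group (-NH2) meeting every constraint; each maps to a distinct set of atoms, giving 3 matches.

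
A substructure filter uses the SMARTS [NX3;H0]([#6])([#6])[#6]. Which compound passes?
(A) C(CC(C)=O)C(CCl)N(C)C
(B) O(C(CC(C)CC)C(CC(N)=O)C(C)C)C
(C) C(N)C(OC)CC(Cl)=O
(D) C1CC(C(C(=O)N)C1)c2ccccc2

A

[NX3;H0]([#6])([#6])[#6] describes a trivalent nitrogen with no H, bonded to three carbons (a tertiary amine).
(A) contains a dimethylamino group (-N(CH3)2), which satisfies every atom and bond constraint.
(B) has a primary amide (-C(=O)NH2) but the amide nitrogen has H2 and only one carbon neighbour.
(C) has a primary amino group (-NH2) but the nitrogen has H2, not H0 with three carbons.
(D) has a primary amide (-C(=O)NH2) but the amide nitrogen has H2 and only one carbon neighbour.
So the answer is (A).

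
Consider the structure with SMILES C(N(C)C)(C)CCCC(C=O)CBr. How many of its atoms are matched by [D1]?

5

Check the 13 heavy atoms by environment: 5× C (D2) → no; 2× C (D3) → no; 3× C (D1) → match; 1× Br (D1) → match; 1× O (D1) → match; 1× N (D3) → no.
Summing the matching environments: 3 + 1 + 1 = 5 matching atoms.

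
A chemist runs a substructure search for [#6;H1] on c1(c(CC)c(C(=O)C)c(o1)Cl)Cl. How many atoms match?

0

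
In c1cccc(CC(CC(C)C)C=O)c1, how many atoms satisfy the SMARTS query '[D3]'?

3

The query [D3] means: atom with exactly three heavy-atom neighbours.
Check the 14 heavy atoms by environment: 3× C (D2) → no; 2× C (D3) → match; 1× c (aromatic, D3) → match; 5× c (aromatic, D2) → no; 1× O (D1) → no; 2× C (D1) → no.
Summing the matching environments: 2 + 1 = 3 matching atoms.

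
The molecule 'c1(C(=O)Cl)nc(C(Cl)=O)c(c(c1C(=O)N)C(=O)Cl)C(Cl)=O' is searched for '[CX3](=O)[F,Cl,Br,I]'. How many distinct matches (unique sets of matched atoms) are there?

4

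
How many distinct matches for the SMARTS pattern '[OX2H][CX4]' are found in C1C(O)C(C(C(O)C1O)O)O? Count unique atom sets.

5

[OX2H][CX4] is the SMARTS for an aliphatic alcohol: a hydroxyl oxygen bound to an sp3 (X4) carbon.
The molecule carries 5 separate instances of a hydroxyl group (-OH) meeting every constraint; each maps to a distinct set of atoms, giving 5 matches.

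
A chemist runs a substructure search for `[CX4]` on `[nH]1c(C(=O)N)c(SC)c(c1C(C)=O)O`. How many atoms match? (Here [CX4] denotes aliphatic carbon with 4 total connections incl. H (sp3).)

Check the 14 heavy atoms by environment: 1× n (aromatic, X3) → no; 4× c (aromatic, X3) → no; 1× S (X2) → no; 2× C (X4) → match; 2× C (X3) → no; 2× O (X1) → no; 1× O (X2) → no; 1× N (X3) → no.
That gives 2 matching atoms.

2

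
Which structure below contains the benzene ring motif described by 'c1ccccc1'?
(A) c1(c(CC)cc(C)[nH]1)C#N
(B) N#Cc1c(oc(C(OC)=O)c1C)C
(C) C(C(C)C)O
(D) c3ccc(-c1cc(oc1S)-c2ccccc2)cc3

D

c1ccccc1 describes six aromatic carbons in a ring (a benzene ring).
(A) has a methyl group (-CH3) but no six-membered all-carbon aromatic ring is present.
(B) has a methyl group (-CH3) but no six-membered all-carbon aromatic ring is present.
(C) has a methyl group (-CH3) but no six-membered all-carbon aromatic ring is present.
(D) contains a phenyl ring, which satisfies every atom and bond constraint.
So the answer is (D).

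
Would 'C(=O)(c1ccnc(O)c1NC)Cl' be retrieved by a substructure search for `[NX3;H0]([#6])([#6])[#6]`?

The pattern [NX3;H0]([#6])([#6])[#6] describes a trivalent nitrogen with no H, bonded to three carbons — a tertiary amine.
The closest candidate here is an N-methylamino group (-NHCH3), but the nitrogen still has one H (H1), not H0. No other fragment satisfies the full query, so there is no match.

No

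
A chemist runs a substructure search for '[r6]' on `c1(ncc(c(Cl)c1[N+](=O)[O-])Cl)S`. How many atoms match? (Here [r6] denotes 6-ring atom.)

6

The query [r6] means: r6 matches atoms in a six-membered ring.
Check the 12 heavy atoms by environment: 1× n (aromatic, in 6-ring) → match; 5× c (aromatic, in 6-ring) → match; 2× Cl (acyclic) → no; 1× N (charge +1, acyclic) → no; 1× O (charge -1, acyclic) → no; 1× O (acyclic) → no; 1× S (acyclic) → no.
Summing the matching environments: 1 + 5 = 6 matching atoms.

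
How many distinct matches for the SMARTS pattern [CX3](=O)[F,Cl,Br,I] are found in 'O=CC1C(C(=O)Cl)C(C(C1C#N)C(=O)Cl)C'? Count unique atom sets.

[CX3](=O)[F,Cl,Br,I] is the SMARTS for an acyl halide: a carbonyl carbon bonded to a halogen.
The molecule carries 2 separate instances of an acyl chloride (-C(=O)Cl) meeting every constraint; each maps to a distinct set of atoms, giving 2 matches.

2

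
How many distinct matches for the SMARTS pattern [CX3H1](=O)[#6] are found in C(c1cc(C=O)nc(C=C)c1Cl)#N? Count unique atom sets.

1

[CX3H1](=O)[#6] is the SMARTS for an aldehyde: an sp2 carbon with one H, double-bonded to O and single-bonded to carbon.
Exactly one fragment in the molecule meets all constraints, giving 1 match.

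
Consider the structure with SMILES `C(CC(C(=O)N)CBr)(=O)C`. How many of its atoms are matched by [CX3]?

2

The query [CX3] means: C with X3: aliphatic carbon with exactly 3 total connections.
Check the 10 heavy atoms by environment: 4× C (X4) → no; 2× C (X3) → match; 2× O (X1) → no; 1× N (X3) → no; 1× Br (X1) → no.
That gives 2 matching atoms.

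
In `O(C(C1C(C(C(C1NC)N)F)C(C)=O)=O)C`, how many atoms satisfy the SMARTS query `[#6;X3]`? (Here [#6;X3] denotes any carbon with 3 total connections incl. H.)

The query [#6;X3] means: any carbon (aromatic or not) with three total connections.
Check the 16 heavy atoms by environment: 8× C (X4) → no; 2× C (X3) → match; 2× O (X1) → no; 1× O (X2) → no; 2× N (X3) → no; 1× F (X1) → no.
That gives 2 matching atoms.

2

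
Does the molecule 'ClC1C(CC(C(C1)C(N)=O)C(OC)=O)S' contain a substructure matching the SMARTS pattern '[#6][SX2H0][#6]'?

No

The pattern [#6][SX2H0][#6] describes an aliphatic sulfur bridging two carbons with no H on the sulfur — a thioether.
The closest candidate here is a thiol (-SH), but the sulfur has H1, not H0 bridging two carbons. No other fragment satisfies the full query, so there is no match.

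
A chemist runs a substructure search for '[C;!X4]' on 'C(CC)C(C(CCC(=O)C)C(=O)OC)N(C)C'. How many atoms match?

2

Check the 17 heavy atoms by environment: 11× C (X4) → no; 2× C (X3) → match; 2× O (X1) → no; 1× O (X2) → no; 1× N (X3) → no.
That gives 2 matching atoms.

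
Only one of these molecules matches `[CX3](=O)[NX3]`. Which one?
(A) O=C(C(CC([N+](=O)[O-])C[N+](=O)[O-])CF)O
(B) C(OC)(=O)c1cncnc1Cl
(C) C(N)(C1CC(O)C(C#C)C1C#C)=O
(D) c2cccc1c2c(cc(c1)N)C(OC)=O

[CX3](=O)[NX3] describes a carbonyl carbon bonded to a trivalent nitrogen (an amide).
(A) has a carboxylic acid group (-C(=O)OH) but the carbonyl is bonded to O, not to an NX3 nitrogen.
(B) has a methyl-ester group (-C(=O)OCH3) but the carbonyl is bonded to O, not to an NX3 nitrogen.
(C) contains a primary amide (-C(=O)NH2), which satisfies every atom and bond constraint.
(D) has a methyl-ester group (-C(=O)OCH3) but the carbonyl is bonded to O, not to an NX3 nitrogen.
So the answer is (C).

C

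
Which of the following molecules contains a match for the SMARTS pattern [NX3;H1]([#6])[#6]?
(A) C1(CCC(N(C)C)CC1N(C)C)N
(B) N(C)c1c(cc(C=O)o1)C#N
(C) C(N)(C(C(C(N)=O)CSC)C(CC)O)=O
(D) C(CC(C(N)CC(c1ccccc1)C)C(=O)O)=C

[NX3;H1]([#6])[#6] describes a trivalent nitrogen with one H, bonded to two carbons (a secondary amine).
(A) has a primary amino group (-NH2) but the nitrogen has H2 and only one carbon neighbour.
(B) contains an N-methylamino group (-NHCH3), which satisfies every atom and bond constraint.
(C) has a primary amide (-C(=O)NH2) but the -C(=O)NH2 nitrogen has H2, not H1.
(D) has a primary amino group (-NH2) but the nitrogen has H2 and only one carbon neighbour.
So the answer is (B).

B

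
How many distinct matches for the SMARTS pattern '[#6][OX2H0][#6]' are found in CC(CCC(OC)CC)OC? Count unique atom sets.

[#6][OX2H0][#6] is the SMARTS for an ether: an aliphatic oxygen bridging two carbons with no H on the oxygen.
The molecule carries 2 separate instances of a methoxy ether (-OCH3) meeting every constraint; each maps to a distinct set of atoms, giving 2 matches.

2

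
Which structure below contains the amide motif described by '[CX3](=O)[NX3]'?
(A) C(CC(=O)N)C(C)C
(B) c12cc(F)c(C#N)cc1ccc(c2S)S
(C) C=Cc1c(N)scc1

A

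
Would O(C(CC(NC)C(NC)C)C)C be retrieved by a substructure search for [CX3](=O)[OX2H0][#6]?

No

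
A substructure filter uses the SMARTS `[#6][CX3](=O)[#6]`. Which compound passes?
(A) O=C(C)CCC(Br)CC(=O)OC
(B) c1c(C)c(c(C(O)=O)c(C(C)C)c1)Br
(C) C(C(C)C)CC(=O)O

A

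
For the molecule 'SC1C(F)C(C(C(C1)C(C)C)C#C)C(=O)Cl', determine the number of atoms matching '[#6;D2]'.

2

The query [#6;D2] means: any carbon bonded to exactly two heavy atoms.
Check the 16 heavy atoms by environment: 7× C (D3) → no; 2× C (D2) → match; 1× O (D1) → no; 1× Cl (D1) → no; 1× S (D1) → no; 3× C (D1) → no; 1× F (D1) → no.
That gives 2 matching atoms.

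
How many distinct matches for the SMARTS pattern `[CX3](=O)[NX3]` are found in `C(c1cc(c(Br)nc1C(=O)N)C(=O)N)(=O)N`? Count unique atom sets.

3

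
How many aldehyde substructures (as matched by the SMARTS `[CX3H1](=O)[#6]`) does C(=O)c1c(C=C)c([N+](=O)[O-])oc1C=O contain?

[CX3H1](=O)[#6] is the SMARTS for an aldehyde: an sp2 carbon with one H, double-bonded to O and single-bonded to carbon.
The molecule carries 2 separate instances of an aldehyde (-CHO) meeting every constraint; each maps to a distinct set of atoms, giving 2 matches.

2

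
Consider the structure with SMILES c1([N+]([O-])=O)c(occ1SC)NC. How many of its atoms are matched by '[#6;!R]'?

2

The query [#6;!R] means: carbon not in any ring.
Check the 12 heavy atoms by environment: 1× o (aromatic, in 5-ring) → no; 4× c (aromatic, in 5-ring) → no; 1× S (acyclic) → no; 2× C (acyclic) → match; 1× N (charge +1, acyclic) → no; 1× O (charge -1, acyclic) → no; 1× O (acyclic) → no; 1× N (acyclic) → no.
That gives 2 matching atoms.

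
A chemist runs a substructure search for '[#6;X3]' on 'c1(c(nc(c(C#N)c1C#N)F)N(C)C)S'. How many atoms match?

5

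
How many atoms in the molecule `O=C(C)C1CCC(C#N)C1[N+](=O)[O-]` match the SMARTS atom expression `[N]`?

2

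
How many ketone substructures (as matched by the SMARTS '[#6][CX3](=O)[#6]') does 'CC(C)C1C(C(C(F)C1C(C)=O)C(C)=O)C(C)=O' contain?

3

[#6][CX3](=O)[#6] is the SMARTS for a ketone: a carbonyl carbon (no H) flanked by two carbons.
The molecule carries 3 separate instances of an acetyl/ketone group (-C(=O)CH3) meeting every constraint; each maps to a distinct set of atoms, giving 3 matches.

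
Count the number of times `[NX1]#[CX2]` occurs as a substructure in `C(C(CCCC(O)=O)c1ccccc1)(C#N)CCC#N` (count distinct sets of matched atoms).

[NX1]#[CX2] is the SMARTS for a nitrile: a nitrogen triple-bonded to a two-connected carbon.
The molecule carries 2 separate instances of a nitrile (-C#N) meeting every constraint; each maps to a distinct set of atoms, giving 2 matches.

2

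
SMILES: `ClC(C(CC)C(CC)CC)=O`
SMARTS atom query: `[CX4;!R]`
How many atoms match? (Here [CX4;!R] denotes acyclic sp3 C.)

8

The query [CX4;!R] means: aliphatic carbon with four total connections, not in a ring.
Check the 11 heavy atoms by environment: 8× C (X4, acyclic) → match; 1× C (X3, acyclic) → no; 1× O (X1, acyclic) → no; 1× Cl (X1, acyclic) → no.
That gives 8 matching atoms.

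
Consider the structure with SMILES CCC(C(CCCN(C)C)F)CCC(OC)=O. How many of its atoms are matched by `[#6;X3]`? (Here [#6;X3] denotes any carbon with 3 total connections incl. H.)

1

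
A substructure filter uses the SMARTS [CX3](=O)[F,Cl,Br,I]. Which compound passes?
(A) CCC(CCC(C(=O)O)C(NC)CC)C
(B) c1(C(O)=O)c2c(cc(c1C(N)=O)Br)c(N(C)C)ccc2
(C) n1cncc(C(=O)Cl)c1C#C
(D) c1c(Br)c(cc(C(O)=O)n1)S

C

[CX3](=O)[F,Cl,Br,I] describes a carbonyl carbon bonded to a halogen (an acyl halide).
(A) has a carboxylic acid group (-C(=O)OH) but the carbonyl is bonded to -OH, not to a halogen.
(B) has a carboxylic acid group (-C(=O)OH) but the carbonyl is bonded to -OH, not to a halogen.
(C) contains an acyl chloride (-C(=O)Cl), which satisfies every atom and bond constraint.
(D) has a carboxylic acid group (-C(=O)OH) but the carbonyl is bonded to -OH, not to a halogen.
So the answer is (C).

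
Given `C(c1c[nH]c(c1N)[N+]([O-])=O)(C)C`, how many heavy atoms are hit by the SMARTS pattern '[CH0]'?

The query [CH0] means: aliphatic carbon with no attached hydrogen.
Check the 12 heavy atoms by environment: 1× n (aromatic, H1) → no; 3× c (aromatic, H0) → no; 1× c (aromatic, H1) → no; 1× N (charge +1, H0) → no; 1× O (charge -1, H0) → no; 1× O (H0) → no; 1× N (H2) → no; 1× C (H1) → no; 2× C (H3) → no.
No environment satisfies the query, so 0 matching atoms.

0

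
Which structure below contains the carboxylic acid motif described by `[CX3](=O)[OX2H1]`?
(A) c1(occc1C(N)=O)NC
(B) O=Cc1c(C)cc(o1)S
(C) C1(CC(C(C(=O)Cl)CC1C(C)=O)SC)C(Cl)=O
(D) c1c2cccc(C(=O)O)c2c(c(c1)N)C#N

[CX3](=O)[OX2H1] describes an sp2 carbon double-bonded to O and single-bonded to an -OH oxygen (a carboxylic acid).
(A) has a primary amide (-C(=O)NH2) but the carbonyl is bonded to N, not to an -OH oxygen.
(B) has an aldehyde (-CHO) but there is no singly-bonded oxygen on the carbonyl carbon.
(C) has an acyl chloride (-C(=O)Cl) but the carbonyl is bonded to Cl, not to an -OH oxygen.
(D) contains a carboxylic acid group (-C(=O)OH), which satisfies every atom and bond constraint.
So the answer is (D).

D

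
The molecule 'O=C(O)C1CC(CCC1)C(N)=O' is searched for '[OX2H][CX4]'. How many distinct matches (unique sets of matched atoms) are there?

[OX2H][CX4] is the SMARTS for an aliphatic alcohol: a hydroxyl oxygen bound to an sp3 (X4) carbon.
The molecule has a carboxylic acid group (-C(=O)OH), but the -OH is on a CX3 carbonyl carbon, not a CX4 carbon; nothing else fits, so there are 0 matches.

0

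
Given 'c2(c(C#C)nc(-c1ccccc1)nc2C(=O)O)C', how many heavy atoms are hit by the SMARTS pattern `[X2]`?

5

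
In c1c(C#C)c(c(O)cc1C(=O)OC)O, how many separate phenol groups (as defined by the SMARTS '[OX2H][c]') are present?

2

[OX2H][c] is the SMARTS for a phenol: a hydroxyl oxygen attached to an aromatic carbon.
The molecule carries 2 separate instances of a hydroxyl group (-OH) meeting every constraint; each maps to a distinct set of atoms, giving 2 matches.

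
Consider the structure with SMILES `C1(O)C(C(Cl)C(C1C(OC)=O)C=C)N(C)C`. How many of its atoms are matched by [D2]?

2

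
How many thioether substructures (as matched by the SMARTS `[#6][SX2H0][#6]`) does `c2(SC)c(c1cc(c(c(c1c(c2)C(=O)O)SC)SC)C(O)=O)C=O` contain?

3

[#6][SX2H0][#6] is the SMARTS for a thioether: an aliphatic sulfur bridging two carbons with no H on the sulfur.
The molecule carries 3 separate instances of a methylthio ether (-SCH3) meeting every constraint; each maps to a distinct set of atoms, giving 3 matches.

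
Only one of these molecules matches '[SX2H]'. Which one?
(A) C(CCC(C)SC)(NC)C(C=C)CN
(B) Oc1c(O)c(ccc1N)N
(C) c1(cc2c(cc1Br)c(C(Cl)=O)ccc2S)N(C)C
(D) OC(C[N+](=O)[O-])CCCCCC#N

C

[SX2H] describes an aliphatic sulfur with two connections, one being H (a thiol).
(A) has a methylthio ether (-SCH3) but the sulfur has H0 (bonded to two carbons), not H1.
(B) has a hydroxyl group (-OH) but it is an -OH, not an -SH.
(C) contains a thiol (-SH), which satisfies every atom and bond constraint.
(D) has a hydroxyl group (-OH) but it is an -OH, not an -SH.
So the answer is (C).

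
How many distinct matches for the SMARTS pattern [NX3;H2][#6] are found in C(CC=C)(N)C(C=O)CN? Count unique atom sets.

[NX3;H2][#6] is the SMARTS for a primary amine: a trivalent nitrogen with two H attached to carbon.
The molecule carries 2 separate instances of a primary amino group (-NH2) meeting every constraint; each maps to a distinct set of atoms, giving 2 matches.

2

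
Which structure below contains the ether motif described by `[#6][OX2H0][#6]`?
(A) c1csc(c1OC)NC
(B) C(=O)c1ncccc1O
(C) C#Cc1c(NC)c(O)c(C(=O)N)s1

[#6][OX2H0][#6] describes an aliphatic oxygen bridging two carbons with no H on the oxygen (an ether).
(A) contains a methoxy ether (-OCH3), which satisfies every atom and bond constraint.
(B) has a hydroxyl group (-OH) but the oxygen has H1, not H0 bridging two carbons.
(C) has a hydroxyl group (-OH) but the oxygen has H1, not H0 bridging two carbons.
So the answer is (A).

A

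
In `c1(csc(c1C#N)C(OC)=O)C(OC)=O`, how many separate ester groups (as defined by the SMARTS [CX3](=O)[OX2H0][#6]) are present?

2

[CX3](=O)[OX2H0][#6] is the SMARTS for an ester: a carbonyl carbon bonded to an oxygen that is itself bonded to carbon (no H on that O).
The molecule carries 2 separate instances of a methyl-ester group (-C(=O)OCH3) meeting every constraint; each maps to a distinct set of atoms, giving 2 matches.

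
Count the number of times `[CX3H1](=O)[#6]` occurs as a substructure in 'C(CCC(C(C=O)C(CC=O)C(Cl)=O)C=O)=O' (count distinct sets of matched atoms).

4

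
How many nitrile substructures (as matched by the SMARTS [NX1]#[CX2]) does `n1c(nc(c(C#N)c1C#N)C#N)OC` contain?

3

[NX1]#[CX2] is the SMARTS for a nitrile: a nitrogen triple-bonded to a two-connected carbon.
The molecule carries 3 separate instances of a nitrile (-C#N) meeting every constraint; each maps to a distinct set of atoms, giving 3 matches.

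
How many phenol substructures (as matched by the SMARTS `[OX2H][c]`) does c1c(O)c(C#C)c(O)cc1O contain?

[OX2H][c] is the SMARTS for a phenol: a hydroxyl oxygen attached to an aromatic carbon.
The molecule carries 3 separate instances of a hydroxyl group (-OH) meeting every constraint; each maps to a distinct set of atoms, giving 3 matches.

3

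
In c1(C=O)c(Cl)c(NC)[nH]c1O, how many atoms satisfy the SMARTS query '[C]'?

The query [C] means: uppercase C matches aliphatic (non-aromatic) carbon only.
Check the 11 heavy atoms by environment: 1× n (aromatic) → no; 4× c (aromatic) → no; 1× Cl → no; 1× N → no; 2× C → match; 2× O → no.
That gives 2 matching atoms.

2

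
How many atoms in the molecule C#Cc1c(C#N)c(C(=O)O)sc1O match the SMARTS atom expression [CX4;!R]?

0

Check the 13 heavy atoms by environment: 1× s (aromatic, X2, in 5-ring) → no; 4× c (aromatic, X3, in 5-ring) → no; 1× C (X3, acyclic) → no; 1× O (X1, acyclic) → no; 2× O (X2, acyclic) → no; 3× C (X2, acyclic) → no; 1× N (X1, acyclic) → no.
No environment satisfies the query, so 0 matching atoms.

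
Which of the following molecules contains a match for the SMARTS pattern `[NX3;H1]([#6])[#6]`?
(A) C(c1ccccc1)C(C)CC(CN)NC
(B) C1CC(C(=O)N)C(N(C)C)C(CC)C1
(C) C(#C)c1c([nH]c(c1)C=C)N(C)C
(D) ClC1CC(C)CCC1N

A

[NX3;H1]([#6])[#6] describes a trivalent nitrogen with one H, bonded to two carbons (a secondary amine).
(A) contains an N-methylamino group (-NHCH3), which satisfies every atom and bond constraint.
(B) has a primary amide (-C(=O)NH2) but the -C(=O)NH2 nitrogen has H2, not H1.
(C) has a dimethylamino group (-N(CH3)2) but the nitrogen has H0, not H1.
(D) has a primary amino group (-NH2) but the nitrogen has H2 and only one carbon neighbour.
So the answer is (A).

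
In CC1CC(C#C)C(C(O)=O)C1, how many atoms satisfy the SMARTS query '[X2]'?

3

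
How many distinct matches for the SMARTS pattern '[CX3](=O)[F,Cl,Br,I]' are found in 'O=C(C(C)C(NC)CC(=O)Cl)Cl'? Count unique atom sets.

2

[CX3](=O)[F,Cl,Br,I] is the SMARTS for an acyl halide: a carbonyl carbon bonded to a halogen.
The molecule carries 2 separate instances of an acyl chloride (-C(=O)Cl) meeting every constraint; each maps to a distinct set of atoms, giving 2 matches.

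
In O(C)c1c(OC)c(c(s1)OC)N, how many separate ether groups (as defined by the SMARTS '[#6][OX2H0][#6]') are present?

3

[#6][OX2H0][#6] is the SMARTS for an ether: an aliphatic oxygen bridging two carbons with no H on the oxygen.
The molecule carries 3 separate instances of a methoxy ether (-OCH3) meeting every constraint; each maps to a distinct set of atoms, giving 3 matches.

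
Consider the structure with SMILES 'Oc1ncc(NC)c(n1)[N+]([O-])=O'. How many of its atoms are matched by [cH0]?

3

The query [cH0] means: aromatic carbon with no attached hydrogen (substituted or ring-fusion).
Check the 12 heavy atoms by environment: 2× n (aromatic, H0) → no; 3× c (aromatic, H0) → match; 1× c (aromatic, H1) → no; 1× N (H1) → no; 1× C (H3) → no; 1× O (H1) → no; 1× N (charge +1, H0) → no; 1× O (charge -1, H0) → no; 1× O (H0) → no.
That gives 3 matching atoms.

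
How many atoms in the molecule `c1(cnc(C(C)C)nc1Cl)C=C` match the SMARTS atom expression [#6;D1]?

3

The query [#6;D1] means: carbon bonded to exactly one heavy atom.
Check the 12 heavy atoms by environment: 2× n (aromatic, D2) → no; 3× c (aromatic, D3) → no; 1× c (aromatic, D2) → no; 1× Cl (D1) → no; 1× C (D2) → no; 3× C (D1) → match; 1× C (D3) → no.
That gives 3 matching atoms.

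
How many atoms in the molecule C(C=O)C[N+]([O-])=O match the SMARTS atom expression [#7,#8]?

4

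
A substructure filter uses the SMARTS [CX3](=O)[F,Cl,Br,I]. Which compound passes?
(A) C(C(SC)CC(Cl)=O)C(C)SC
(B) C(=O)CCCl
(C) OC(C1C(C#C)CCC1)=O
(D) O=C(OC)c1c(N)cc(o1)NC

A

[CX3](=O)[F,Cl,Br,I] describes a carbonyl carbon bonded to a halogen (an acyl halide).
(A) contains an acyl chloride (-C(=O)Cl), which satisfies every atom and bond constraint.
(B) has a chloro substituent but the Cl is not on a carbonyl carbon.
(C) has a carboxylic acid group (-C(=O)OH) but the carbonyl is bonded to -OH, not to a halogen.
(D) has a methyl-ester group (-C(=O)OCH3) but the carbonyl is bonded to -O-C, not to a halogen.
So the answer is (A).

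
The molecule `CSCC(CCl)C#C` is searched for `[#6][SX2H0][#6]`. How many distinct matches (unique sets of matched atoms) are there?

[#6][SX2H0][#6] is the SMARTS for a thioether: an aliphatic sulfur bridging two carbons with no H on the sulfur.
Exactly one fragment in the molecule meets all constraints, giving 1 match.

1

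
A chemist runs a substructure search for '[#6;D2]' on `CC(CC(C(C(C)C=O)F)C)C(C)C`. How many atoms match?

Check the 14 heavy atoms by environment: 5× C (D1) → no; 5× C (D3) → no; 2× C (D2) → match; 1× F (D1) → no; 1× O (D1) → no.
That gives 2 matching atoms.

2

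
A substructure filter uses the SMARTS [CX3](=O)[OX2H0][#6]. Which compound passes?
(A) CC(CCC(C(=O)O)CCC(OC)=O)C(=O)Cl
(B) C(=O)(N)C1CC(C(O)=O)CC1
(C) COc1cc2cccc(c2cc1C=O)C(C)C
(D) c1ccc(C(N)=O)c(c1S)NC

A

[CX3](=O)[OX2H0][#6] describes a carbonyl carbon bonded to an oxygen that is itself bonded to carbon (no H on that O) (an ester).
(A) contains a methyl-ester group (-C(=O)OCH3), which satisfies every atom and bond constraint.
(B) has a primary amide (-C(=O)NH2) but the carbonyl is bonded to N, not to an O-C linkage.
(C) has a methoxy ether (-OCH3) but the ether oxygen is not adjacent to a C=O carbon.
(D) has a primary amide (-C(=O)NH2) but the carbonyl is bonded to N, not to an O-C linkage.
So the answer is (A).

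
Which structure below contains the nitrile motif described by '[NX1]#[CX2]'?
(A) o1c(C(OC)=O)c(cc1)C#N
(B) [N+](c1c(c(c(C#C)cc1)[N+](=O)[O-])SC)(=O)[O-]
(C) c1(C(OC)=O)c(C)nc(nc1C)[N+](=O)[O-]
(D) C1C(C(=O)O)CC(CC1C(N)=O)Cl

A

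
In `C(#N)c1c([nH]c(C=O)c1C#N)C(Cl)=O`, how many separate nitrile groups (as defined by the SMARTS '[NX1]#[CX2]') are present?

2

[NX1]#[CX2] is the SMARTS for a nitrile: a nitrogen triple-bonded to a two-connected carbon.
The molecule carries 2 separate instances of a nitrile (-C#N) meeting every constraint; each maps to a distinct set of atoms, giving 2 matches.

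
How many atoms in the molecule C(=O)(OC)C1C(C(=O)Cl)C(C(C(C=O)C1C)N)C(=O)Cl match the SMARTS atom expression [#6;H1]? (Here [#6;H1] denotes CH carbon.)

7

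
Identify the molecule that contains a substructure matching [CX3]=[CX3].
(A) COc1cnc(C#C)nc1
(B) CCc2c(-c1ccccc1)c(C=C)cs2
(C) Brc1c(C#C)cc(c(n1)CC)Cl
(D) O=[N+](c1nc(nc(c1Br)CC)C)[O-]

[CX3]=[CX3] describes a non-aromatic C=C double bond between two sp2 carbons (an alkene).
(A) has an ethynyl group (-C#CH) but the C-C bond is a triple bond, not a double bond.
(B) contains a vinyl group (-CH=CH2), which satisfies every atom and bond constraint.
(C) has an ethyl group (-CH2CH3) but its C-C bond is a single bond between CX4 carbons, not CX3=CX3.
(D) has an ethyl group (-CH2CH3) but its C-C bond is a single bond between CX4 carbons, not CX3=CX3.
So the answer is (B).

B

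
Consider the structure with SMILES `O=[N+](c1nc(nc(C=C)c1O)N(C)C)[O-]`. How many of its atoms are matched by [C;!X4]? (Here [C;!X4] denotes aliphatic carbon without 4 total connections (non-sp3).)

The query [C;!X4] means: aliphatic carbon that does not have four total connections.
Check the 15 heavy atoms by environment: 2× n (aromatic, X2) → no; 4× c (aromatic, X3) → no; 1× O (X2) → no; 2× C (X3) → match; 1× N (charge +1, X3) → no; 1× O (charge -1, X1) → no; 1× O (X1) → no; 1× N (X3) → no; 2× C (X4) → no.
That gives 2 matching atoms.

2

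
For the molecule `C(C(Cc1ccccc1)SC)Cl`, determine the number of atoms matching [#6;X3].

Check the 12 heavy atoms by environment: 4× C (X4) → no; 1× S (X2) → no; 6× c (aromatic, X3) → match; 1× Cl (X1) → no.
That gives 6 matching atoms.

6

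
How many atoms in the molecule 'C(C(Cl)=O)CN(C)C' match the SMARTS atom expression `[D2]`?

2

The query [D2] means: atom with exactly two heavy-atom neighbours.
Check the 8 heavy atoms by environment: 2× C (D2) → match; 1× C (D3) → no; 1× O (D1) → no; 1× Cl (D1) → no; 1× N (D3) → no; 2× C (D1) → no.
That gives 2 matching atoms.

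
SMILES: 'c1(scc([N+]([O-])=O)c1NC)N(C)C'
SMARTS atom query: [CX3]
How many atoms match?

The query [CX3] means: C with X3: aliphatic carbon with exactly 3 total connections.
Check the 13 heavy atoms by environment: 1× s (aromatic, X2) → no; 4× c (aromatic, X3) → no; 2× N (X3) → no; 3× C (X4) → no; 1× N (charge +1, X3) → no; 1× O (charge -1, X1) → no; 1× O (X1) → no.
No environment satisfies the query, so 0 matching atoms.

0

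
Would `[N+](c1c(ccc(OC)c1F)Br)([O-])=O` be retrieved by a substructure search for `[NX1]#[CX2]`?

No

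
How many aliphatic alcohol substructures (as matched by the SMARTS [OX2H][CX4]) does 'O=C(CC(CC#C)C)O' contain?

0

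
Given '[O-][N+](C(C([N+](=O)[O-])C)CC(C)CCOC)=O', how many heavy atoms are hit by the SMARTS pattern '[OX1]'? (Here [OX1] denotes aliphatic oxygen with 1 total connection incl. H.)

4

The query [OX1] means: aliphatic oxygen with one total connection — typically a carbonyl =O or an oxide.
Check the 16 heavy atoms by environment: 9× C (X4) → no; 1× O (X2) → no; 2× N (charge +1, X3) → no; 2× O (charge -1, X1) → match; 2× O (X1) → match.
Summing the matching environments: 2 + 2 = 4 matching atoms.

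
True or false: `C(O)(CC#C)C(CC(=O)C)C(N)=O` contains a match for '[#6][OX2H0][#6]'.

The pattern [#6][OX2H0][#6] describes an aliphatic oxygen bridging two carbons with no H on the oxygen — an ether.
The closest candidate here is a hydroxyl group (-OH), but the oxygen has H1, not H0 bridging two carbons. No other fragment satisfies the full query, so there is no match.

False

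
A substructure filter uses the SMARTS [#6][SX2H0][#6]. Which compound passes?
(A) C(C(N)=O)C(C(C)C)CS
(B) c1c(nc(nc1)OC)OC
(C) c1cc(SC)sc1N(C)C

[#6][SX2H0][#6] describes an aliphatic sulfur bridging two carbons with no H on the sulfur (a thioether).
(A) has a thiol (-SH) but the sulfur has H1, not H0 bridging two carbons.
(B) has a methoxy ether (-OCH3) but the bridging atom is O, not S.
(C) contains a methylthio ether (-SCH3), which satisfies every atom and bond constraint.
So the answer is (C).

C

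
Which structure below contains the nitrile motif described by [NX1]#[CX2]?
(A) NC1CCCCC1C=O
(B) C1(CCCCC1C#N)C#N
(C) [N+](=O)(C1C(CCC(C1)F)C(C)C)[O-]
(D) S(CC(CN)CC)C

B

[NX1]#[CX2] describes a nitrogen triple-bonded to a two-connected carbon (a nitrile).
(A) has a primary amino group (-NH2) but the nitrogen is NX3 (three connections), not NX1 triple-bonded.
(B) contains a nitrile (-C#N), which satisfies every atom and bond constraint.
(C) has a nitro group (-[N+](=O)[O-]) but there is no C#N triple bond.
(D) has a primary amino group (-NH2) but the nitrogen is NX3 (three connections), not NX1 triple-bonded.
So the answer is (B).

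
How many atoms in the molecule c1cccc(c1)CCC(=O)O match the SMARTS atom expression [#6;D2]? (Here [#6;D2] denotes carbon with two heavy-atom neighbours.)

7

The query [#6;D2] means: any carbon bonded to exactly two heavy atoms.
Check the 11 heavy atoms by environment: 2× C (D2) → match; 1× c (aromatic, D3) → no; 5× c (aromatic, D2) → match; 1× C (D3) → no; 2× O (D1) → no.
Summing the matching environments: 2 + 5 = 7 matching atoms.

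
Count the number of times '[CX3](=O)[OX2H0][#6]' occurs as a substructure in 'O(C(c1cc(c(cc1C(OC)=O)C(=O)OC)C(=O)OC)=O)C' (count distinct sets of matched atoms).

[CX3](=O)[OX2H0][#6] is the SMARTS for an ester: a carbonyl carbon bonded to an oxygen that is itself bonded to carbon (no H on that O).
The molecule carries 4 separate instances of a methyl-ester group (-C(=O)OCH3) meeting every constraint; each maps to a distinct set of atoms, giving 4 matches.

4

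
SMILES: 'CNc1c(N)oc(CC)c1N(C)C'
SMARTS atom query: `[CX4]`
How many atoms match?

The query [CX4] means: C with X4: aliphatic carbon with exactly 4 total connections (bonds + H).
Check the 13 heavy atoms by environment: 1× o (aromatic, X2) → no; 4× c (aromatic, X3) → no; 3× N (X3) → no; 5× C (X4) → match.
That gives 5 matching atoms.

5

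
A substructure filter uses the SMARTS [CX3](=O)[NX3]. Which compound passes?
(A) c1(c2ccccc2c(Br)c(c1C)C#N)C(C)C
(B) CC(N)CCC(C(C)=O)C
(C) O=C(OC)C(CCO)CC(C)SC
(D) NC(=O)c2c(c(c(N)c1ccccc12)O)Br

D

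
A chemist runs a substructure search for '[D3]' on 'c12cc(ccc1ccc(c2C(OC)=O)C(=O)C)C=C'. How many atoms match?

The query [D3] means: atom with exactly three heavy-atom neighbours.
Check the 19 heavy atoms by environment: 5× c (aromatic, D3) → match; 5× c (aromatic, D2) → no; 1× C (D2) → no; 3× C (D1) → no; 2× C (D3) → match; 2× O (D1) → no; 1× O (D2) → no.
Summing the matching environments: 5 + 2 = 7 matching atoms.

7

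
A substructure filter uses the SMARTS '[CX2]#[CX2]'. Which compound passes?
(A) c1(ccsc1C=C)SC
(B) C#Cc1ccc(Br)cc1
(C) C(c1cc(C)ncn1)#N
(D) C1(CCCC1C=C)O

[CX2]#[CX2] describes a carbon-carbon triple bond (an alkyne).
(A) has a vinyl group (-CH=CH2) but the C=C is a double bond; both carbons are CX3, not CX2.
(B) contains an ethynyl group (-C#CH), which satisfies every atom and bond constraint.
(C) has a nitrile (-C#N) but the triple bond is C#N, not C#C.
(D) has a vinyl group (-CH=CH2) but the C=C is a double bond; both carbons are CX3, not CX2.
So the answer is (B).

B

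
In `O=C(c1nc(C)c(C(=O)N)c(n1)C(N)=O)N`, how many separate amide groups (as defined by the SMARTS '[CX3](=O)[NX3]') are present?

[CX3](=O)[NX3] is the SMARTS for an amide: a carbonyl carbon bonded to a trivalent nitrogen.
The molecule carries 3 separate instances of a primary amide (-C(=O)NH2) meeting every constraint; each maps to a distinct set of atoms, giving 3 matches.

3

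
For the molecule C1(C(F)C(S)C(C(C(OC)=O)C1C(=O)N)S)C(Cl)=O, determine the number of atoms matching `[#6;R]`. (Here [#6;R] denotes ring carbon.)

6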